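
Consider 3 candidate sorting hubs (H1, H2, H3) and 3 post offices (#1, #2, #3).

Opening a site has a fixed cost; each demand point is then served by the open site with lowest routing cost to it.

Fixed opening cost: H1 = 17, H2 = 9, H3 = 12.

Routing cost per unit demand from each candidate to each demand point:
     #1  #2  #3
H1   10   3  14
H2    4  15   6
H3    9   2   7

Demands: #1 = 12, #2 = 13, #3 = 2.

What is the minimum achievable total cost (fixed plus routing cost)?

Open {H2, H3}: assign each demand point to its cheapest open site.
  #1→H2 12×4=48, #2→H3 13×2=26, #3→H2 2×6=12
  routing cost 86, fixed 21 → total 107.
Compare {H1, H2, H3}: routing cost 86 + fixed 38 = 124.
Compare {H1, H2}: routing cost 99 + fixed 26 = 125.
Compare {H3}: routing cost 148 + fixed 12 = 160.
All other subsets cost ≥ 124. Minimum total cost: 107.

107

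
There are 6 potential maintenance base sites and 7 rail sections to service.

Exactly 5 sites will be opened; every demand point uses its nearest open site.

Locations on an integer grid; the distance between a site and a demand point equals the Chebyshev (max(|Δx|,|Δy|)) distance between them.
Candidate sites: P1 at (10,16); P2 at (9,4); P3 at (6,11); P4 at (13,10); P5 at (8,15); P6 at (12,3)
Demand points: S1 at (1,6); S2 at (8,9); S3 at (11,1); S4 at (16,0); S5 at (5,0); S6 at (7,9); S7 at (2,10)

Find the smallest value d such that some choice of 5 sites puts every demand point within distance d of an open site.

5

Open {P1, P2, P3, P4, P6}.
  Farthest demand point is S1 at distance 5 (to P3); all others are ≤ 5.
With {P1, P2, P3, P5, P6} the worst case is 5.
With {P2, P3, P4, P5, P6} the worst case is 5.
No size-5 selection achieves below 5.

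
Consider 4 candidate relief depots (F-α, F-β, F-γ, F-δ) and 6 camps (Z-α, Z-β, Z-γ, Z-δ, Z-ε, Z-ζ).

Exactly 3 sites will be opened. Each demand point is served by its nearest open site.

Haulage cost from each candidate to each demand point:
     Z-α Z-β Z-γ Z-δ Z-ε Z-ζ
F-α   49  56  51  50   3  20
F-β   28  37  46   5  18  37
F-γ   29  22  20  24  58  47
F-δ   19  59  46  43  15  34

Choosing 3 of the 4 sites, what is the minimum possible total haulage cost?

Open {F-α, F-β, F-γ}.
  Z-α→F-β 28, Z-β→F-γ 22, Z-γ→F-γ 20, Z-δ→F-β 5, Z-ε→F-α 3, Z-ζ→F-α 20  ⇒ total 98.
Compare {F-α, F-γ, F-δ}: total 108.
Compare {F-β, F-γ, F-δ}: total 115.
No size-3 selection does better; minimum is 98.

98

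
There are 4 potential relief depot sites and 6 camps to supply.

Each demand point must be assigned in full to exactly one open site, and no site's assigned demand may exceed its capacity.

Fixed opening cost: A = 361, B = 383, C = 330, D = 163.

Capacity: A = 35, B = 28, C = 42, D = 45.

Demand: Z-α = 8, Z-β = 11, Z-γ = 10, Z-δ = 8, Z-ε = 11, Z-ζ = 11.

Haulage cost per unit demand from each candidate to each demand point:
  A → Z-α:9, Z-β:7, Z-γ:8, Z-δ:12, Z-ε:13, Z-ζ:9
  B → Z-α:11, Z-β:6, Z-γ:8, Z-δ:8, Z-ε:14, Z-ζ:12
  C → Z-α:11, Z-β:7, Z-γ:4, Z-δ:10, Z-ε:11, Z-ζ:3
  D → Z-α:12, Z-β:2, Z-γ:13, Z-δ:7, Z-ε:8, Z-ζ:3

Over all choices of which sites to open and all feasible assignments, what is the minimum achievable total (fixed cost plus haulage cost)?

820

Open {C, D}; cheapest assignment that respects the capacities:
  C (cap 42, load 29): Z-α, Z-γ, Z-ζ — cost 8×11 + 10×4 + 11×3 = 161
  D (cap 45, load 30): Z-β, Z-δ, Z-ε — cost 11×2 + 8×7 + 11×8 = 166
  Shipping 327, fixed 493 → total 820.
  Any other capacity-feasible assignment to {C, D} ships for at least 327.
Compare {A, D}: its best feasible assignment gives total 875.
Compare {B, D}: its best feasible assignment gives total 913.
Every other set of open sites that can feasibly serve all demand totals ≥ 875 even under its best assignment. Minimum: 820.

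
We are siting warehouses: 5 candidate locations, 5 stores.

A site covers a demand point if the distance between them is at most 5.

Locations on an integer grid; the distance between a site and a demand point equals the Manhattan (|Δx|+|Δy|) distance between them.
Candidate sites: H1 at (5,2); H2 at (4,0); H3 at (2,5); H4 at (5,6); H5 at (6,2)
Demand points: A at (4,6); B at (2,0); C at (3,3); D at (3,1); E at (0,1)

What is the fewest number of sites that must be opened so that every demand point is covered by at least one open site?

2

Coverage sets (demand points within 5 of each site):
  H1: {A, B, C, D}
  H2: {B, C, D, E}
  H3: {A, B, C, D}
  H4: {A, C}
  H5: {C, D}
No single site covers all 5 demand points.
But {H1, H2} covers everything, so the minimum is 2.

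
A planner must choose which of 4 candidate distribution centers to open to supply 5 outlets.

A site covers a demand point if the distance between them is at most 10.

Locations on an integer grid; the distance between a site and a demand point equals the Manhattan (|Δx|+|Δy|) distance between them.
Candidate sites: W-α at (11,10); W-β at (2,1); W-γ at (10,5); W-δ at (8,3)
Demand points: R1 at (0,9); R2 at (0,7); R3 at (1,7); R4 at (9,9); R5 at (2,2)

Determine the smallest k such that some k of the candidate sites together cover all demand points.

2

Coverage sets (demand points within 10 of each site):
  W-α: {R4}
  W-β: {R1, R2, R3, R5}
  W-γ: {R4}
  W-δ: {R4, R5}
No single site covers all 5 demand points.
But {W-α, W-β} covers everything, so the minimum is 2.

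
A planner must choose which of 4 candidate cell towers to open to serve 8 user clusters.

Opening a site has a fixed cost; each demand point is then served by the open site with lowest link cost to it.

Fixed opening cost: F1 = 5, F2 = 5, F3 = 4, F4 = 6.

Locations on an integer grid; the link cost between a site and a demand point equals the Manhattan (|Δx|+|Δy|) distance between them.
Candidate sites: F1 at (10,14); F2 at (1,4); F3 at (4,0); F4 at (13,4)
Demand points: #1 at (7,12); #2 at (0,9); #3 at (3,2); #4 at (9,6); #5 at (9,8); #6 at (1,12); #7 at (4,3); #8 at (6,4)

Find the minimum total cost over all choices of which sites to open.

58

Open {F1, F2}: assign each demand point to its cheapest open site.
  #1→F1 5, #2→F2 6, #3→F2 4, #4→F1 9, #5→F1 7, #6→F2 8, #7→F2 4, #8→F2 5
  link cost 48, fixed 10 → total 58.
Compare {F1, F2, F3}: link cost 46 + fixed 14 = 60.
Compare {F1, F2, F4}: link cost 45 + fixed 16 = 61.
Compare {F1, F2, F3, F4}: link cost 43 + fixed 20 = 63.
All other subsets cost ≥ 60. Minimum total cost: 58.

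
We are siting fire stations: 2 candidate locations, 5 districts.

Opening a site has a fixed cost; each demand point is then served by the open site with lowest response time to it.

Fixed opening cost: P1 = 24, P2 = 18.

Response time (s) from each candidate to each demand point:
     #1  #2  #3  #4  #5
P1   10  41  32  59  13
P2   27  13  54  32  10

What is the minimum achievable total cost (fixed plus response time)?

Open {P1, P2}: assign each demand point to its cheapest open site.
  #1→P1 10, #2→P2 13, #3→P1 32, #4→P2 32, #5→P2 10
  response time 97, fixed 42 → total 139.
Compare {P2}: response time 136 + fixed 18 = 154.
Compare {P1}: response time 155 + fixed 24 = 179.

139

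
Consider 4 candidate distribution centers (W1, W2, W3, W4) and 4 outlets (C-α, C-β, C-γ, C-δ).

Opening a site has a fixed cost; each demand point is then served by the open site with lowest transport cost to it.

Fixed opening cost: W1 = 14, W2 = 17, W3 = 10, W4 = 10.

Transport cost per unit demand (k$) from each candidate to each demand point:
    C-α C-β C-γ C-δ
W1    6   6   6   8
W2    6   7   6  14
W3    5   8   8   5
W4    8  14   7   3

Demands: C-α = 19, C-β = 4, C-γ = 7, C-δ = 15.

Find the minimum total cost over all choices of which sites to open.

240

Open {W1, W3, W4}: assign each demand point to its cheapest open site.
  C-α→W3 19×5=95, C-β→W1 4×6=24, C-γ→W1 7×6=42, C-δ→W4 15×3=45
  transport cost 206, fixed 34 → total 240.
Compare {W3, W4}: transport cost 221 + fixed 20 = 241.
Compare {W2, W3, W4}: transport cost 210 + fixed 37 = 247.
Compare {W1, W4}: transport cost 225 + fixed 24 = 249.
All other subsets cost ≥ 241. Minimum total cost: 240.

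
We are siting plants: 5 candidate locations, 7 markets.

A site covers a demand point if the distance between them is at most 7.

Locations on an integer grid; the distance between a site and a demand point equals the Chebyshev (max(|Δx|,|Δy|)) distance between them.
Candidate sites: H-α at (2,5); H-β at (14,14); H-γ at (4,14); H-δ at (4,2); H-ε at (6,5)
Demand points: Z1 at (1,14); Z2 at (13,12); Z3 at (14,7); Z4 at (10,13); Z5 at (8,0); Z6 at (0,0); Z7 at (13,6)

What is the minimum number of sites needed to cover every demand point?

3

Coverage sets (demand points within 7 of each site):
  H-α: {Z5, Z6}
  H-β: {Z2, Z3, Z4}
  H-γ: {Z1, Z4}
  H-δ: {Z5, Z6}
  H-ε: {Z2, Z5, Z6, Z7}
No 2 sites suffice: every size-2 union leaves at least one demand point uncovered.
But {H-β, H-γ, H-ε} covers everything, so the minimum is 3.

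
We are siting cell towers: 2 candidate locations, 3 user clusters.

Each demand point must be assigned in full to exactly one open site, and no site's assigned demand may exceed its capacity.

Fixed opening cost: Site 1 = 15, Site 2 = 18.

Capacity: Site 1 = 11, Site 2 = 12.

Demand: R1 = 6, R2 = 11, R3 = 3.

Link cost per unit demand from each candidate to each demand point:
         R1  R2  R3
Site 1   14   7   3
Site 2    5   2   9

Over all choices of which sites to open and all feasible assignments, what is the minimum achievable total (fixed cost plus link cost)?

Open {Site 1, Site 2}; cheapest assignment that respects the capacities:
  Site 1 (cap 11, load 9): R1, R3 — cost 6×14 + 3×3 = 93
  Site 2 (cap 12, load 11): R2 — cost 11×2 = 22
  Shipping 115, fixed 33 → total 148.
  Any other capacity-feasible assignment to {Site 1, Site 2} ships for at least 115.
Total demand is 20 and no other set of sites has combined capacity ≥ 20, so {Site 1, Site 2} is the only feasible choice of open sites. Minimum: 148.

148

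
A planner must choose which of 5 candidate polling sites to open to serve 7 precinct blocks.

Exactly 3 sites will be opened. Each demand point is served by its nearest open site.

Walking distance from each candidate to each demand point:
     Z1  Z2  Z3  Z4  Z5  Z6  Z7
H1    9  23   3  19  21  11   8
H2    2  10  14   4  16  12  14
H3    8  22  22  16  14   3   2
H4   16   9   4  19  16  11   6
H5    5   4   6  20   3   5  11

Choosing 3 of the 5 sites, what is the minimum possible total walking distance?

Open {H2, H3, H5}.
  Z1→H2 2, Z2→H5 4, Z3→H5 6, Z4→H2 4, Z5→H5 3, Z6→H3 3, Z7→H3 2  ⇒ total 24.
Compare {H2, H4, H5}: total 28.
Compare {H1, H2, H5}: total 29.
No size-3 selection does better; minimum is 24.

24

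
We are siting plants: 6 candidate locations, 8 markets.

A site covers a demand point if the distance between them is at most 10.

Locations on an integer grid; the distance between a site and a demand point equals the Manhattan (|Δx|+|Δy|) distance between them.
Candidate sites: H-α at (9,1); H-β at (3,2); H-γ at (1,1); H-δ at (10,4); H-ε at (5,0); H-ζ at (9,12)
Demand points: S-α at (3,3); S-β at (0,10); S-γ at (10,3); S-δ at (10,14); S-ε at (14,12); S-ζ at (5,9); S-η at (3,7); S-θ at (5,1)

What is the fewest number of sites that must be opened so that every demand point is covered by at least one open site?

2

Coverage sets (demand points within 10 of each site):
  H-α: {S-α, S-γ, S-θ}
  H-β: {S-α, S-γ, S-ζ, S-η, S-θ}
  H-γ: {S-α, S-β, S-η, S-θ}
  H-δ: {S-α, S-γ, S-δ, S-ζ, S-η, S-θ}
  H-ε: {S-α, S-γ, S-ζ, S-η, S-θ}
  H-ζ: {S-γ, S-δ, S-ε, S-ζ}
No single site covers all 8 demand points.
But {H-γ, H-ζ} covers everything, so the minimum is 2.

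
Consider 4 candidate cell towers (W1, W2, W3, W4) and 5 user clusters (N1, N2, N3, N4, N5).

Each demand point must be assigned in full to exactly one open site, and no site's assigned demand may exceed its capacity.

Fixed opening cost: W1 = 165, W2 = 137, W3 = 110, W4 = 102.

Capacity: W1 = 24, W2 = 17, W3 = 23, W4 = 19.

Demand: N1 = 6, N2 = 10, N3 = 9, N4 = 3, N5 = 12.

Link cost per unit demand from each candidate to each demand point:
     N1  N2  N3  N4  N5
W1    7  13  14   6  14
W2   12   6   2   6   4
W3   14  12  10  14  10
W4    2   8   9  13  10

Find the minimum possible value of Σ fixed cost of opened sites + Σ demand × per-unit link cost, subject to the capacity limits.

Open {W3, W4}; cheapest assignment that respects the capacities:
  W3 (cap 23, load 21): N3, N5 — cost 9×10 + 12×10 = 210
  W4 (cap 19, load 19): N1, N2, N4 — cost 6×2 + 10×8 + 3×13 = 131
  Shipping 341, fixed 212 → total 553.
  Any other capacity-feasible assignment to {W3, W4} ships for at least 341.
Compare {W2, W3, W4}: its best feasible assignment gives total 597.
Compare {W1, W4}: its best feasible assignment gives total 656.
Every other set of open sites that can feasibly serve all demand totals ≥ 597 even under its best assignment. Minimum: 553.

553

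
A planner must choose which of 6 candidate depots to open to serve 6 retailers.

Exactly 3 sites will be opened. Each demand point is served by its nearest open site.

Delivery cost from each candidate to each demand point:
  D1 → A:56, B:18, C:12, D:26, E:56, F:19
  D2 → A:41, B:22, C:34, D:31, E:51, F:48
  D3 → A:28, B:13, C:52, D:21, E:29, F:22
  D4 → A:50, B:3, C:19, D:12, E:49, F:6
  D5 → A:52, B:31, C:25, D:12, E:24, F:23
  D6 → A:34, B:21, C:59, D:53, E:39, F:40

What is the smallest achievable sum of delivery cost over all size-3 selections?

90

Open {D1, D3, D4}.
  A→D3 28, B→D4 3, C→D1 12, D→D4 12, E→D3 29, F→D4 6  ⇒ total 90.
Compare {D3, D4, D5}: total 92.
Compare {D2, D3, D4}: total 97.
No size-3 selection does better; minimum is 90.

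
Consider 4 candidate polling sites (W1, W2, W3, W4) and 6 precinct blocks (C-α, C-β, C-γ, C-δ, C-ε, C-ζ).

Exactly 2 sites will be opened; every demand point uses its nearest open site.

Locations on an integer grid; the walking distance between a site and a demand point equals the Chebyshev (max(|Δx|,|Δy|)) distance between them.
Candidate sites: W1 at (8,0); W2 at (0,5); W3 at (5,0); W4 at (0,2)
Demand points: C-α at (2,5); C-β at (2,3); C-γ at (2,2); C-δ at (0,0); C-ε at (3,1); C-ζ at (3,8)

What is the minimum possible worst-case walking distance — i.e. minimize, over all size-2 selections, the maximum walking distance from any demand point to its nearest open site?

3

Open {W2, W4}.
  Farthest demand point is C-ε at walking distance 3 (to W4); all others are ≤ 3.
With {W1, W2} the worst case is 5.
With {W2, W3} the worst case is 5.
No size-2 selection achieves below 3.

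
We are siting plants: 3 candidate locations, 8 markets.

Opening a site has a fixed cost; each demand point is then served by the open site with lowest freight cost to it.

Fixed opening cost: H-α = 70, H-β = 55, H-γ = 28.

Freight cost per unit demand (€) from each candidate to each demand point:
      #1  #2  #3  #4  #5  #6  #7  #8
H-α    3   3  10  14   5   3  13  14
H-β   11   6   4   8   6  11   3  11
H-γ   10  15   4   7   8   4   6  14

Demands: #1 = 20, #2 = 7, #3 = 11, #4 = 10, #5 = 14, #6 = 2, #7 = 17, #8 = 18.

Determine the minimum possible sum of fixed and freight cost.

655

Open {H-α, H-β}: assign each demand point to its cheapest open site.
  #1→H-α 20×3=60, #2→H-α 7×3=21, #3→H-β 11×4=44, #4→H-β 10×8=80, #5→H-α 14×5=70, #6→H-α 2×3=6, #7→H-β 17×3=51, #8→H-β 18×11=198
  freight cost 530, fixed 125 → total 655.
Compare {H-α, H-β, H-γ}: freight cost 520 + fixed 153 = 673.
Compare {H-α, H-γ}: freight cost 625 + fixed 98 = 723.
Compare {H-β, H-γ}: freight cost 697 + fixed 83 = 780.
All other subsets cost ≥ 673. Minimum total cost: 655.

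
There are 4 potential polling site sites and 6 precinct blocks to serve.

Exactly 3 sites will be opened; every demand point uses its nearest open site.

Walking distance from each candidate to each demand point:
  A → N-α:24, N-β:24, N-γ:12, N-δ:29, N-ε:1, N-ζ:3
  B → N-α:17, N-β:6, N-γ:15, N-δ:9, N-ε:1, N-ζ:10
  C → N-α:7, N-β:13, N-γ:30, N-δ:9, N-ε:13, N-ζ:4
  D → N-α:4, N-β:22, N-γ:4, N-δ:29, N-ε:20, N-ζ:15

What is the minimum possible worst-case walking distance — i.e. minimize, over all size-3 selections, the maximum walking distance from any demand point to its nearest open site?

9

Open {A, B, D}.
  Farthest demand point is N-δ at walking distance 9 (to B); all others are ≤ 9.
With {B, C, D} the worst case is 9.
With {A, B, C} the worst case is 12.
No size-3 selection achieves below 9.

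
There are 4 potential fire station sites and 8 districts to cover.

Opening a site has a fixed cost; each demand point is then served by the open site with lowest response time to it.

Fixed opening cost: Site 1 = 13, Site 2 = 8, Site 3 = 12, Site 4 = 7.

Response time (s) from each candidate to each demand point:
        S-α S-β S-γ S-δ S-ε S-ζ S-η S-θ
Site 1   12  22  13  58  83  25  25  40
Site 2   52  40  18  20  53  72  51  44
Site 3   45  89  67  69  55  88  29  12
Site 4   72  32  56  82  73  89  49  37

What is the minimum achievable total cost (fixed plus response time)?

215

Open {Site 1, Site 2, Site 3}: assign each demand point to its cheapest open site.
  S-α→Site 1 12, S-β→Site 1 22, S-γ→Site 1 13, S-δ→Site 2 20, S-ε→Site 2 53, S-ζ→Site 1 25, S-η→Site 1 25, S-θ→Site 3 12
  response time 182, fixed 33 → total 215.
Compare {Site 1, Site 2, Site 3, Site 4}: response time 182 + fixed 40 = 222.
Compare {Site 1, Site 2}: response time 210 + fixed 21 = 231.
Compare {Site 1, Site 2, Site 4}: response time 207 + fixed 28 = 235.
All other subsets cost ≥ 222. Minimum total cost: 215.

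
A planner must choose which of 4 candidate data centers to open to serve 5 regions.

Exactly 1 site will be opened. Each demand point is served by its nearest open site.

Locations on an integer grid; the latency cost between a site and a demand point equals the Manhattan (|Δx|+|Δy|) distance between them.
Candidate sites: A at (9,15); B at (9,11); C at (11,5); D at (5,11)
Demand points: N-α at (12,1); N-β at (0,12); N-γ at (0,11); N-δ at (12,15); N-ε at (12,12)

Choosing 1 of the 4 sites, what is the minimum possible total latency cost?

43

Open {B}.
  N-α→B 13, N-β→B 10, N-γ→B 9, N-δ→B 7, N-ε→B 4  ⇒ total 43.
Compare {D}: total 47.
Compare {A}: total 51.
No size-1 selection does better; minimum is 43.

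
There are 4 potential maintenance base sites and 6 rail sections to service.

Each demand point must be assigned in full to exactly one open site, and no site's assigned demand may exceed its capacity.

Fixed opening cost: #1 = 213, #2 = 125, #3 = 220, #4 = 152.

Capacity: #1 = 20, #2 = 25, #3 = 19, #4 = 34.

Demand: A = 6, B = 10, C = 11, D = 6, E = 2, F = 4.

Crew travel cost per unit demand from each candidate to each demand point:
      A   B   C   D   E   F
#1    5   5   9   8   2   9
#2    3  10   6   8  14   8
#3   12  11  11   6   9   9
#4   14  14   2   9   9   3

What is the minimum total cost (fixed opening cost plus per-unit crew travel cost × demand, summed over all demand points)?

Open {#2, #4}; cheapest assignment that respects the capacities:
  #2 (cap 25, load 22): A, B, D — cost 6×3 + 10×10 + 6×8 = 166
  #4 (cap 34, load 17): C, E, F — cost 11×2 + 2×9 + 4×3 = 52
  Shipping 218, fixed 277 → total 495.
  Any other capacity-feasible assignment to {#2, #4} ships for at least 218.
Compare {#1, #4}: its best feasible assignment gives total 537.
Compare {#1, #2}: its best feasible assignment gives total 556.
Every other set of open sites that can feasibly serve all demand totals ≥ 537 even under its best assignment. Minimum: 495.

495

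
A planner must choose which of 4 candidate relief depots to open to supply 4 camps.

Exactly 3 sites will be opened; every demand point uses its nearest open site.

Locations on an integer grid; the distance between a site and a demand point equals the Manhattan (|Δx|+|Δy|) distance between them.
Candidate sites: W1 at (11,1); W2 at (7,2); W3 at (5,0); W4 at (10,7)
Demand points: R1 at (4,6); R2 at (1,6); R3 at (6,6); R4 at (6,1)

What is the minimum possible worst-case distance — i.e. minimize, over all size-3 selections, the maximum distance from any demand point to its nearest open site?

Open {W1, W2, W3}.
  Farthest demand point is R2 at distance 10 (to W2); all others are ≤ 10.
With {W1, W2, W4} the worst case is 10.
With {W1, W3, W4} the worst case is 10.
No size-3 selection achieves below 10.

10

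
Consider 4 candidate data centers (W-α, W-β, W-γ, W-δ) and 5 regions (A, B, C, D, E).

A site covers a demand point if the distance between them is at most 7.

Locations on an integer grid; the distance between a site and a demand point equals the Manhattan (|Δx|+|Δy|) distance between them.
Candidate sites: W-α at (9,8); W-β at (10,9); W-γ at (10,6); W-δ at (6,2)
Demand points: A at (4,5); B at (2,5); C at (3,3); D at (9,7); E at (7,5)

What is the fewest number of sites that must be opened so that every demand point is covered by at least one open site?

2

Coverage sets (demand points within 7 of each site):
  W-α: {D, E}
  W-β: {D, E}
  W-γ: {A, D, E}
  W-δ: {A, B, C, E}
No single site covers all 5 demand points.
But {W-α, W-δ} covers everything, so the minimum is 2.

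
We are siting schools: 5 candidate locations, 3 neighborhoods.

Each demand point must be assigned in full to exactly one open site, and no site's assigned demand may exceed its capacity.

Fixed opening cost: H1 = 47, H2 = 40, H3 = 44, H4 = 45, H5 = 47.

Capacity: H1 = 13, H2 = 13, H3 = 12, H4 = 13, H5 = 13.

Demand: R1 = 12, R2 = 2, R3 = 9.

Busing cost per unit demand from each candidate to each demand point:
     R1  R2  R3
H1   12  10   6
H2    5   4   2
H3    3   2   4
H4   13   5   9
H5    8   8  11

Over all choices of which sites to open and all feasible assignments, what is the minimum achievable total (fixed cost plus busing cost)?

Open {H2, H3}; cheapest assignment that respects the capacities:
  H2 (cap 13, load 11): R2, R3 — cost 2×4 + 9×2 = 26
  H3 (cap 12, load 12): R1 — cost 12×3 = 36
  Shipping 62, fixed 84 → total 146.
  Any other capacity-feasible assignment to {H2, H3} ships for at least 62.
Compare {H2, H3, H4}: its best feasible assignment gives total 191.
Compare {H1, H2, H3}: its best feasible assignment gives total 193.
Every other set of open sites that can feasibly serve all demand totals ≥ 191 even under its best assignment. Minimum: 146.

146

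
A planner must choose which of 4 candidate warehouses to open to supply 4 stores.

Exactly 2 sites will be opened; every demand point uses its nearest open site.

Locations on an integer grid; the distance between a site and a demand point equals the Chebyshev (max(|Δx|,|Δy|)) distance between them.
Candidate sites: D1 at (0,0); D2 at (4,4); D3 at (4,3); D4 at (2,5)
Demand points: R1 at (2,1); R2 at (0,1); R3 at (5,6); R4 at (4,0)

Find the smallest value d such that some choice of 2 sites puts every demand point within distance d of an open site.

Open {D1, D3}.
  Farthest demand point is R3 at distance 3 (to D3); all others are ≤ 3.
With {D1, D2} the worst case is 4.
With {D1, D4} the worst case is 4.
No size-2 selection achieves below 3.

3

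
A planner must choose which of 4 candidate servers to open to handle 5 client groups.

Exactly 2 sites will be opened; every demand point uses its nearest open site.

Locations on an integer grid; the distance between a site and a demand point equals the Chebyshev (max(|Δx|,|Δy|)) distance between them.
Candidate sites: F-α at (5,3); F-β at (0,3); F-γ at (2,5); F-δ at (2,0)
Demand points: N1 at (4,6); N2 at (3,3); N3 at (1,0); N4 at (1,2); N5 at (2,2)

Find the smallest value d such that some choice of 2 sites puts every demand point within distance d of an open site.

2

Open {F-γ, F-δ}.
  Farthest demand point is N1 at distance 2 (to F-γ); all others are ≤ 2.
With {F-α, F-β} the worst case is 3.
With {F-α, F-δ} the worst case is 3.
No size-2 selection achieves below 2.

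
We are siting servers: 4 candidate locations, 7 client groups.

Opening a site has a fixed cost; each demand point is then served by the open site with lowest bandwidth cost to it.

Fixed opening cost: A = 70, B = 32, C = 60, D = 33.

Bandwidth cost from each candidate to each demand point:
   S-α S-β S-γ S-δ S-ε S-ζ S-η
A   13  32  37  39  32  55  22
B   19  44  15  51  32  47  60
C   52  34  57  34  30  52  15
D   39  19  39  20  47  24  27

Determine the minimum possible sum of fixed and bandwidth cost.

Open {B, D}: assign each demand point to its cheapest open site.
  S-α→B 19, S-β→D 19, S-γ→B 15, S-δ→D 20, S-ε→B 32, S-ζ→D 24, S-η→D 27
  bandwidth cost 156, fixed 65 → total 221.
Compare {D}: bandwidth cost 215 + fixed 33 = 248.
Compare {B, C, D}: bandwidth cost 142 + fixed 125 = 267.
Compare {A, D}: bandwidth cost 167 + fixed 103 = 270.
All other subsets cost ≥ 248. Minimum total cost: 221.

221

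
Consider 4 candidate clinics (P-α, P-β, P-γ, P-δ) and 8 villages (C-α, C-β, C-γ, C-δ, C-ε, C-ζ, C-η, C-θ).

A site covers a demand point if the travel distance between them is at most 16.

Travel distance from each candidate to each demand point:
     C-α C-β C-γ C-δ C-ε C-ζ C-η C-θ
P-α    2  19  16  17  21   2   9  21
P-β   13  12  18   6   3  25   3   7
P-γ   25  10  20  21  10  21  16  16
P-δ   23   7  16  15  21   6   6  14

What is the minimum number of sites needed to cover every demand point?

2

Coverage sets (demand points within 16 of each site):
  P-α: {C-α, C-γ, C-ζ, C-η}
  P-β: {C-α, C-β, C-δ, C-ε, C-η, C-θ}
  P-γ: {C-β, C-ε, C-η, C-θ}
  P-δ: {C-β, C-γ, C-δ, C-ζ, C-η, C-θ}
No single site covers all 8 demand points.
But {P-α, P-β} covers everything, so the minimum is 2.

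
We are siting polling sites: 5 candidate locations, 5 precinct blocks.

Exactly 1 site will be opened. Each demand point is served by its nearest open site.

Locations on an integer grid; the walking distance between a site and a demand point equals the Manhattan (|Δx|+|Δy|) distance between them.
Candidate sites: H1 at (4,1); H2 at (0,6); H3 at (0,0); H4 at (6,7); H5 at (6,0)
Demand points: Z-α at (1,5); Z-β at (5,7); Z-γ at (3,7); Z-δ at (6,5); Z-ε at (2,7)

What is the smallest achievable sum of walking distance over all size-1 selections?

Open {H4}.
  Z-α→H4 7, Z-β→H4 1, Z-γ→H4 3, Z-δ→H4 2, Z-ε→H4 4  ⇒ total 17.
Compare {H2}: total 22.
Compare {H1}: total 35.
No size-1 selection does better; minimum is 17.

17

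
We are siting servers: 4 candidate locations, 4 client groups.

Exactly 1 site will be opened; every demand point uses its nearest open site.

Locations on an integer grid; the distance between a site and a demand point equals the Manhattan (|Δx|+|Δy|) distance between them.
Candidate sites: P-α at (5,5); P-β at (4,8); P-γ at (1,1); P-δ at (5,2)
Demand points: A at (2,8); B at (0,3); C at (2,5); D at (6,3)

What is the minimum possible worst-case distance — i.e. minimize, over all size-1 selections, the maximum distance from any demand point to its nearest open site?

Open {P-α}.
  Farthest demand point is B at distance 7 (to P-α); all others are ≤ 7.
With {P-γ} the worst case is 8.
With {P-β} the worst case is 9.
No size-1 selection achieves below 7.

7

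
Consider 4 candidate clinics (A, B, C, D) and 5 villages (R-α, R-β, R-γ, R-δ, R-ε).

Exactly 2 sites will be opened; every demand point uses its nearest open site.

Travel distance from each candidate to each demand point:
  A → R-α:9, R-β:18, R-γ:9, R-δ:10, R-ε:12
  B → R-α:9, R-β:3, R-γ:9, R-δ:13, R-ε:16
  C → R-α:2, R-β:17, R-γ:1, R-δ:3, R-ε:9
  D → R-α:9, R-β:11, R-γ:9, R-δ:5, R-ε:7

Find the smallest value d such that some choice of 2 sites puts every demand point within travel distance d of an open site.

Open {B, C}.
  Farthest demand point is R-ε at travel distance 9 (to C); all others are ≤ 9.
With {B, D} the worst case is 9.
With {A, D} the worst case is 11.
No size-2 selection achieves below 9.

9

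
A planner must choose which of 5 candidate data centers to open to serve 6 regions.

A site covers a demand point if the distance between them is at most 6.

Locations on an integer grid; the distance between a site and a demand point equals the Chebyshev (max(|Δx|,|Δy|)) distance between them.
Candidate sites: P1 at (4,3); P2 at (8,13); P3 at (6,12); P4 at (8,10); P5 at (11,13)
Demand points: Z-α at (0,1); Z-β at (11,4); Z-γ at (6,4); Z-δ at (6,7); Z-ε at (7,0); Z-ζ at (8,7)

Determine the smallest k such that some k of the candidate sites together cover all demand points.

2

Coverage sets (demand points within 6 of each site):
  P1: {Z-α, Z-γ, Z-δ, Z-ε, Z-ζ}
  P2: {Z-δ, Z-ζ}
  P3: {Z-δ, Z-ζ}
  P4: {Z-β, Z-γ, Z-δ, Z-ζ}
  P5: {Z-δ, Z-ζ}
No single site covers all 6 demand points.
But {P1, P4} covers everything, so the minimum is 2.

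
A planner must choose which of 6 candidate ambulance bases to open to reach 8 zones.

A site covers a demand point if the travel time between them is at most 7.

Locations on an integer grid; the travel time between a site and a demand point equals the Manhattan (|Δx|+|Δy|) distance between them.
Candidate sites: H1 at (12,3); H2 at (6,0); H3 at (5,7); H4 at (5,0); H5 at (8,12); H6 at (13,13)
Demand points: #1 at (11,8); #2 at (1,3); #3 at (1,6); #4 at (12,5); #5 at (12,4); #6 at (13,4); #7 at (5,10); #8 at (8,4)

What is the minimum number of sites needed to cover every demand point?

3

Coverage sets (demand points within 7 of each site):
  H1: {#1, #4, #5, #6, #8}
  H2: {#8}
  H3: {#1, #3, #7, #8}
  H4: {#2, #8}
  H5: {#1, #7}
  H6: {#1}
No 2 sites suffice: every size-2 union leaves at least one demand point uncovered.
But {H1, H3, H4} covers everything, so the minimum is 3.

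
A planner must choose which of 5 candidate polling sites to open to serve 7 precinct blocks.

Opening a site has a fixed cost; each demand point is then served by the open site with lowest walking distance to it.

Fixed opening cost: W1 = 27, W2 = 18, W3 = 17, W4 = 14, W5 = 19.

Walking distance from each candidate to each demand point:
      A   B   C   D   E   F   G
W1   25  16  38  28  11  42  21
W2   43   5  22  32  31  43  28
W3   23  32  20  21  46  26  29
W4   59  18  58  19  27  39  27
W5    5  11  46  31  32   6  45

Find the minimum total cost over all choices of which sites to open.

Open {W1, W3, W5}: assign each demand point to its cheapest open site.
  A→W5 5, B→W5 11, C→W3 20, D→W3 21, E→W1 11, F→W5 6, G→W1 21
  walking distance 95, fixed 63 → total 158.
Compare {W3, W5}: walking distance 124 + fixed 36 = 160.
Compare {W1, W2, W5}: walking distance 98 + fixed 64 = 162.
Compare {W2, W4, W5}: walking distance 111 + fixed 51 = 162.
All other subsets cost ≥ 160. Minimum total cost: 158.

158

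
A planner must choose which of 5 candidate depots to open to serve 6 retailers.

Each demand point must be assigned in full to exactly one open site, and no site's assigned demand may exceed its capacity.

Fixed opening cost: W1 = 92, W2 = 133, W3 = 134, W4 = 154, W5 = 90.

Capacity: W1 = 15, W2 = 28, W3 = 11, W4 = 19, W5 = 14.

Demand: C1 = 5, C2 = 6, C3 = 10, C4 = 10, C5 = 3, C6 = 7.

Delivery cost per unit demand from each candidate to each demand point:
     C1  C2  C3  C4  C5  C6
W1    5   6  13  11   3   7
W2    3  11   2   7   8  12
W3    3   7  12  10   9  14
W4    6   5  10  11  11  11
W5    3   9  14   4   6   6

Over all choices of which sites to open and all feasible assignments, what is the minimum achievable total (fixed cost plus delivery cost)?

Open {W1, W2}; cheapest assignment that respects the capacities:
  W1 (cap 15, load 13): C2, C6 — cost 6×6 + 7×7 = 85
  W2 (cap 28, load 28): C1, C3, C4, C5 — cost 5×3 + 10×2 + 10×7 + 3×8 = 129
  Shipping 214, fixed 225 → total 439.
  Any other capacity-feasible assignment to {W1, W2} ships for at least 214.
Compare {W2, W5}: its best feasible assignment gives total 448.
Compare {W1, W2, W5}: its best feasible assignment gives total 493.
Every other set of open sites that can feasibly serve all demand totals ≥ 448 even under its best assignment. Minimum: 439.

439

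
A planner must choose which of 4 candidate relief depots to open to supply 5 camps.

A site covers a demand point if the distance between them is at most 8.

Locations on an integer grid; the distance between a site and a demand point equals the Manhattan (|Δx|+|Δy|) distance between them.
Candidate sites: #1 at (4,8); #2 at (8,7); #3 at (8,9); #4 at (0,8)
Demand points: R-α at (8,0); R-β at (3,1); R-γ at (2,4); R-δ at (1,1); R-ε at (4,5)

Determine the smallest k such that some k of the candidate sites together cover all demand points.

Coverage sets (demand points within 8 of each site):
  #1: {R-β, R-γ, R-ε}
  #2: {R-α, R-ε}
  #3: {R-ε}
  #4: {R-γ, R-δ, R-ε}
No 2 sites suffice: every size-2 union leaves at least one demand point uncovered.
But {#1, #2, #4} covers everything, so the minimum is 3.

3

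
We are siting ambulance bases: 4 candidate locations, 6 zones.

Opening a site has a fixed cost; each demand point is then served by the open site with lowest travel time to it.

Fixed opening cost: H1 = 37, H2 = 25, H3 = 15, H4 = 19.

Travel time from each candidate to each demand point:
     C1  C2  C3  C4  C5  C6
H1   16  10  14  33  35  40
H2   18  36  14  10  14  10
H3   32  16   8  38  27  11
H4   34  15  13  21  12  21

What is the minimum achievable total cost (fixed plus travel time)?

Open {H2, H3}: assign each demand point to its cheapest open site.
  C1→H2 18, C2→H3 16, C3→H3 8, C4→H2 10, C5→H2 14, C6→H2 10
  travel time 76, fixed 40 → total 116.
Compare {H2, H4}: travel time 78 + fixed 44 = 122.
Compare {H2}: travel time 102 + fixed 25 = 127.
Compare {H2, H3, H4}: travel time 73 + fixed 59 = 132.
All other subsets cost ≥ 122. Minimum total cost: 116.

116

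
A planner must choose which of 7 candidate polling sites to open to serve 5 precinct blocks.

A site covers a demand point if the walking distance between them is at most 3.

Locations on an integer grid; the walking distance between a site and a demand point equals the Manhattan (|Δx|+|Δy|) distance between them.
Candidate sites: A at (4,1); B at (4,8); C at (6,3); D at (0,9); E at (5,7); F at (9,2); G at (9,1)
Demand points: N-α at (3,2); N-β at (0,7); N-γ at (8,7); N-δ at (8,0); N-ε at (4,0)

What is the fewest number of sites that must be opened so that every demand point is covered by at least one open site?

4

Coverage sets (demand points within 3 of each site):
  A: {N-α, N-ε}
  B: {}
  C: {}
  D: {N-β}
  E: {N-γ}
  F: {N-δ}
  G: {N-δ}
No 3 sites suffice: every size-3 union leaves at least one demand point uncovered.
But {A, D, E, F} covers everything, so the minimum is 4.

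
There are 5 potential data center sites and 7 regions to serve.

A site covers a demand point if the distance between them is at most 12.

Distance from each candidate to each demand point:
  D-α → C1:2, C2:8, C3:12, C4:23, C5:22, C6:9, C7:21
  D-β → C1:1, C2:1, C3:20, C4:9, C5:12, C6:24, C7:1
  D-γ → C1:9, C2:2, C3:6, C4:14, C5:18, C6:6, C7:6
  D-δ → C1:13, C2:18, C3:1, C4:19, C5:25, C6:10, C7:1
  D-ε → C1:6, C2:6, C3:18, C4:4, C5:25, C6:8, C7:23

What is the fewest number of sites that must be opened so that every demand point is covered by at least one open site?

2

Coverage sets (demand points within 12 of each site):
  D-α: {C1, C2, C3, C6}
  D-β: {C1, C2, C4, C5, C7}
  D-γ: {C1, C2, C3, C6, C7}
  D-δ: {C3, C6, C7}
  D-ε: {C1, C2, C4, C6}
No single site covers all 7 demand points.
But {D-α, D-β} covers everything, so the minimum is 2.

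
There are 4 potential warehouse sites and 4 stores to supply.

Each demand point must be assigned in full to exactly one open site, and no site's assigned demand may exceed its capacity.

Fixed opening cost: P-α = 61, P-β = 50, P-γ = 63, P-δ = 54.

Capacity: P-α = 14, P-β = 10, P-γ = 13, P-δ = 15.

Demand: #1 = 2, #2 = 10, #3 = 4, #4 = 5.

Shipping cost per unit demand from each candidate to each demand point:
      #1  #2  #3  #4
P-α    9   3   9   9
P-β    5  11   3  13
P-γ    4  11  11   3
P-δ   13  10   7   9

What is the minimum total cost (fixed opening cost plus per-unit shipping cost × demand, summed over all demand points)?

213

Open {P-α, P-γ}; cheapest assignment that respects the capacities:
  P-α (cap 14, load 14): #2, #3 — cost 10×3 + 4×9 = 66
  P-γ (cap 13, load 7): #1, #4 — cost 2×4 + 5×3 = 23
  Shipping 89, fixed 124 → total 213.
  Any other capacity-feasible assignment to {P-α, P-γ} ships for at least 89.
Compare {P-α, P-β}: its best feasible assignment gives total 236.
Compare {P-α, P-δ}: its best feasible assignment gives total 236.
Every other set of open sites that can feasibly serve all demand totals ≥ 236 even under its best assignment. Minimum: 213.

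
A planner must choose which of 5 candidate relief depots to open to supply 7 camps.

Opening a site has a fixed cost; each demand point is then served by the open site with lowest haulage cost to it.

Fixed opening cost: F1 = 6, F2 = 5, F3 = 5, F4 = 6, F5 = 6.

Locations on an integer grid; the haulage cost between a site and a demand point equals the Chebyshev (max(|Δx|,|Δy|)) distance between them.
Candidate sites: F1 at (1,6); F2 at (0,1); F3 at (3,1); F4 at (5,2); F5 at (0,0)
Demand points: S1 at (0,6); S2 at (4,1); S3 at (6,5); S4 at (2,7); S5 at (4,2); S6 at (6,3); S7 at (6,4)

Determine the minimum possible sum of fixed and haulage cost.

Open {F1, F4}: assign each demand point to its cheapest open site.
  S1→F1 1, S2→F4 1, S3→F4 3, S4→F1 1, S5→F4 1, S6→F4 1, S7→F4 2
  haulage cost 10, fixed 12 → total 22.
Compare {F4}: haulage cost 18 + fixed 6 = 24.
Compare {F1, F3}: haulage cost 14 + fixed 11 = 25.
Compare {F1, F2, F4}: haulage cost 10 + fixed 17 = 27.
All other subsets cost ≥ 24. Minimum total cost: 22.

22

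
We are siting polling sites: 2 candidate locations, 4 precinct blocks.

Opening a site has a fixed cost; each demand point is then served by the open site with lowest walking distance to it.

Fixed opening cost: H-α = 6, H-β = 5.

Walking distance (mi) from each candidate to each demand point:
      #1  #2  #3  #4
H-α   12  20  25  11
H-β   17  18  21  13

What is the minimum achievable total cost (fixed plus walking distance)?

Open {H-α, H-β}: assign each demand point to its cheapest open site.
  #1→H-α 12, #2→H-β 18, #3→H-β 21, #4→H-α 11
  walking distance 62, fixed 11 → total 73.
Compare {H-α}: walking distance 68 + fixed 6 = 74.
Compare {H-β}: walking distance 69 + fixed 5 = 74.

73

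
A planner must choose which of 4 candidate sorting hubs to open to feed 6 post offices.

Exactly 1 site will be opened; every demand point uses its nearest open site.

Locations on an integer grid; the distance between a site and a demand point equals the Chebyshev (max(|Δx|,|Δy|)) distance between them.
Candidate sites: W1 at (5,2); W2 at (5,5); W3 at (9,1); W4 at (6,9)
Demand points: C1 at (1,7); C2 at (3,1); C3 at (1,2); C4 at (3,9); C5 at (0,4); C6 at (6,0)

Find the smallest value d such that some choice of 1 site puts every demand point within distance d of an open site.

Open {W2}.
  Farthest demand point is C5 at distance 5 (to W2); all others are ≤ 5.
With {W1} the worst case is 7.
With {W3} the worst case is 9.
No size-1 selection achieves below 5.

5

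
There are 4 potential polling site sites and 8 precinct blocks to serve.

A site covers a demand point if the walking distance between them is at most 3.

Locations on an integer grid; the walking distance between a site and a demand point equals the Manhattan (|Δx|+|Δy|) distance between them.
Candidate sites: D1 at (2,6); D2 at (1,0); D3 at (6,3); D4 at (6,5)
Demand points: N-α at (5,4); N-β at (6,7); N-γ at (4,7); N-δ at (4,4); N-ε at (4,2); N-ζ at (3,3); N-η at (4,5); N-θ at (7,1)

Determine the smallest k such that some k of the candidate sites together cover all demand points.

Coverage sets (demand points within 3 of each site):
  D1: {N-γ, N-η}
  D2: {}
  D3: {N-α, N-δ, N-ε, N-ζ, N-θ}
  D4: {N-α, N-β, N-δ, N-η}
No 2 sites suffice: every size-2 union leaves at least one demand point uncovered.
But {D1, D3, D4} covers everything, so the minimum is 3.

3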